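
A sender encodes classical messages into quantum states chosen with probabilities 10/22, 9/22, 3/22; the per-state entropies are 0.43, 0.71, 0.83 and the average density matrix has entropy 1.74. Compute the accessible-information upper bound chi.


chi = S(rho) - sum_i p_i * S(rho_i)
Weighted entropy = 10/22 * 0.43 + 9/22 * 0.71 + 3/22 * 0.83
= 0.5991
chi = 1.74 - 0.5991
= 1.1409

1.1409


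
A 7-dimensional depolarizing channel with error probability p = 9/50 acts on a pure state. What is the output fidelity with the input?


F = (1-p) + p/d
= (1 - 0.1800) + 0.1800/7
= 0.8200 + 0.0257
= 0.8457

0.8457


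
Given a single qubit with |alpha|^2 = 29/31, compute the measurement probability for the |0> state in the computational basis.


|alpha|^2 = 29/31 = 0.9355
|beta|^2 = 1 - 29/31 = 2/31 = 0.0645
P(|0>) = |alpha|^2 = 0.9355

0.9355


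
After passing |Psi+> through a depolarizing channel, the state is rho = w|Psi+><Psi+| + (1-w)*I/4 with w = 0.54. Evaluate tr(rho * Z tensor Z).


|Psi+> = (|01> + |10>)/sqrt(2)
For the pure Bell state, <Z_A Z_B> = -1 (Bell-state Pauli correlator).
The maximally-mixed part I/4 has tr(I/4 * P tensor P) = 0 for any traceless Pauli P.
So <Z_A Z_B>_rho = w * (-1) + (1 - w) * 0
= 0.54 * (-1)
= -0.5400

-0.5400


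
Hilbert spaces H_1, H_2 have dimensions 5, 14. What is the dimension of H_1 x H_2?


dim(H_1 x H_2) = 5 * 14
= 70

70


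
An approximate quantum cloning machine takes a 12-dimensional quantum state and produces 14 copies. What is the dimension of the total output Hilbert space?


Output space = H^(tensor 14) where dim(H) = 12
dim = 12^14
= 144 (after 2 factors)
= 1728 (after 3 factors)
= 20736 (after 4 factors)
= 248832 (after 5 factors)
= 2985984 (after 6 factors)
= 35831808 (after 7 factors)
= 429981696 (after 8 factors)
= 5159780352 (after 9 factors)
= 61917364224 (after 10 factors)
= 743008370688 (after 11 factors)
= 8916100448256 (after 12 factors)
= 106993205379072 (after 13 factors)
= 1283918464548864 (after 14 factors)
= 1283918464548864

1283918464548864


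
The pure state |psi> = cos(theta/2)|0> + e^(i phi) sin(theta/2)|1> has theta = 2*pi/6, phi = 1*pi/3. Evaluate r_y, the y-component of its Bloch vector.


theta = 1.0472, phi = 1.0472
r_y = sin(theta)*sin(phi) = 0.8660 * 0.8660
r_y = 0.7500

0.7500


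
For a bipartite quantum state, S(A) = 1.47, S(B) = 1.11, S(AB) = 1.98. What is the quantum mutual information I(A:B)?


I(A:B) = S(A) + S(B) - S(AB)
= 1.47 + 1.11 - 1.98
= 0.6000

0.6000


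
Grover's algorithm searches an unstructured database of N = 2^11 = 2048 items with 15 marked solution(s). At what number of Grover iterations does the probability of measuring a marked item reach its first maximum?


After j Grover iterations the success probability is P(j) = sin^2((2j+1)*theta), where sin(theta) = sqrt(k/N).
N = 2^11 = 2048, k = 15
sin(theta) = sqrt(k/N) = 0.08558164961
theta = arcsin(sqrt(k/N)) = 0.08568646523 rad
P(j) reaches its first maximum when (2j+1)*theta is as close as possible to pi/2, i.e. j = round(pi/(4*theta) - 1/2).
pi/(4*theta) - 1/2 = 8.6660
(For comparison, the common estimate pi/4 * sqrt(N/k) = 9.1772; the exact maximiser is used here.)
Optimal iterations = 9

9


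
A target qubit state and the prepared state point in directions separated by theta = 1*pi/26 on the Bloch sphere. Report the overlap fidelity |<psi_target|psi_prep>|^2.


For states separated by angle theta on Bloch sphere:
F = cos^2(theta/2)
theta = 1*pi/26 = 0.1208
theta/2 = 0.0604
cos(theta/2) = 0.9982
F = 0.9964

0.9964


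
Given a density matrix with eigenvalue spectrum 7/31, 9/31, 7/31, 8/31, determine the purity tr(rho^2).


tr(rho^2) = sum of eigenvalues squared
= (7/31)^2 + (9/31)^2 + (7/31)^2 + (8/31)^2
= (49 + 81 + 49 + 64) / 961
= 243/961
= 0.2529

0.2529


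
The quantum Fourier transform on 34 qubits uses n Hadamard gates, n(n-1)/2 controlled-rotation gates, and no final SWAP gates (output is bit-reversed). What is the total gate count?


Hadamard gates: 34
Controlled rotations: n*(n-1)/2 = 34*33/2 = 561
SWAP gates: 0 (omitted)
Total = 34 + 561
= 595

595


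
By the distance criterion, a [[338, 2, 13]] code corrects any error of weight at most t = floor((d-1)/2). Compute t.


Code parameters: [[338, 2, 13]], distance d = 13.
Number of correctable errors = floor((d-1)/2)
= floor((13 - 1)/2)
= floor(12/2)
= 6

6


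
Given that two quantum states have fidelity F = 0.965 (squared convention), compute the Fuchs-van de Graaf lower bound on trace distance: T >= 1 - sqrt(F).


Fuchs-van de Graaf (squared-fidelity convention): 1 - sqrt(F) <= T <= sqrt(1 - F).
Lower bound: T >= 1 - sqrt(F)
sqrt(F) = sqrt(0.965) = 0.9823
T >= 1 - 0.9823
T >= 0.0177

0.0177


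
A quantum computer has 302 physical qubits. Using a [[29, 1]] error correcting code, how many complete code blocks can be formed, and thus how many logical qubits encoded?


Each code block uses 29 physical qubits for 1 logical qubit(s).
Number of complete blocks = floor(302 / 29) = 10
Logical qubits = 10 * 1
= 10

10


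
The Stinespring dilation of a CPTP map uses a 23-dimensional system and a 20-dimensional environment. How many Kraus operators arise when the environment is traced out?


Tracing out the environment in an orthonormal basis {|i>_E} gives Kraus operators K_i = <i|_E U |0>_E.
Number of Kraus operators = dim(H_env) = d_env
= 20

20


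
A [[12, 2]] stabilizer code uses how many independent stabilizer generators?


For an [[n,k]] stabilizer code:
Number of stabilizer generators = n - k
= 12 - 2
= 10

10


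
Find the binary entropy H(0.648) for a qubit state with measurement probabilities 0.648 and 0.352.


S = -p*log2(p) - (1-p)*log2(1-p)
p = 0.6480, 1-p = 0.3520
= -0.6480 * log2(0.6480) - 0.3520 * log2(0.3520)
= -(-0.4056) - (-0.5302)
= 0.9358

0.9358


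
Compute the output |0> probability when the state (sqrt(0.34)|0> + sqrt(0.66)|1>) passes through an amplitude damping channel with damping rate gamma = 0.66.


For amplitude damping with parameter gamma on state sqrt(a)|0> + sqrt(b)|1>:
alpha^2 = 0.34, beta^2 = 0.66
P(|0>) = alpha^2 + gamma * beta^2
= 0.34 + 0.66 * 0.66
= 0.34 + 0.4356
= 0.7756

0.7756


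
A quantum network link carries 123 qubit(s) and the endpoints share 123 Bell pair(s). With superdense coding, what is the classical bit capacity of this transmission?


Superdense coding allows 2 classical bits per shared entangled pair.
123 pair(s) -> 2 * 123 = 246 classical bits

246


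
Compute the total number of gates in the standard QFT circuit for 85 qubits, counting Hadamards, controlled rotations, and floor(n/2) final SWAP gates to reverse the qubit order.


Hadamard gates: 85
Controlled rotations: n*(n-1)/2 = 85*84/2 = 3570
SWAP gates: floor(n/2) = floor(85/2) = 42
Total = 85 + 3570 + 42
= 3697

3697


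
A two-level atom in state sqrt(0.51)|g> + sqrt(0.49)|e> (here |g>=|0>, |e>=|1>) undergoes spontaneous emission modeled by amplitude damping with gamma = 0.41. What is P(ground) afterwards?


For amplitude damping with parameter gamma on state sqrt(a)|0> + sqrt(b)|1>:
alpha^2 = 0.51, beta^2 = 0.49
P(|0>) = alpha^2 + gamma * beta^2
= 0.51 + 0.41 * 0.49
= 0.51 + 0.2009
= 0.7109

0.7109


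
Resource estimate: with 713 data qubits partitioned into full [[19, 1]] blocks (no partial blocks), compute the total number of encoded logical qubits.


Each code block uses 19 physical qubits for 1 logical qubit(s).
Number of complete blocks = floor(713 / 19) = 37
Logical qubits = 37 * 1
= 37

37


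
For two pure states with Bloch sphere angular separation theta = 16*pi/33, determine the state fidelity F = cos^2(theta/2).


For states separated by angle theta on Bloch sphere:
F = cos^2(theta/2)
theta = 16*pi/33 = 1.5232
theta/2 = 0.7616
cos(theta/2) = 0.7237
F = 0.5238

0.5238


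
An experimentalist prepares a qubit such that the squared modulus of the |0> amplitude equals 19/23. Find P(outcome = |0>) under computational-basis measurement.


|alpha|^2 = 19/23 = 0.8261
|beta|^2 = 1 - 19/23 = 4/23 = 0.1739
P(|0>) = |alpha|^2 = 0.8261

0.8261


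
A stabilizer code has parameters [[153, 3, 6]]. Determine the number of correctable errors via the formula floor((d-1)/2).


Code parameters: [[153, 3, 6]], distance d = 6.
Number of correctable errors = floor((d-1)/2)
= floor((6 - 1)/2)
= floor(5/2)
= 2

2


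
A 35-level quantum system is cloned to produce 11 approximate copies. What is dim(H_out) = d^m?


Output space = H^(tensor 11) where dim(H) = 35
dim = 35^11
= 1225 (after 2 factors)
= 42875 (after 3 factors)
= 1500625 (after 4 factors)
= 52521875 (after 5 factors)
= 1838265625 (after 6 factors)
= 64339296875 (after 7 factors)
= 2251875390625 (after 8 factors)
= 78815638671875 (after 9 factors)
= 2758547353515625 (after 10 factors)
= 96549157373046875 (after 11 factors)
= 96549157373046875

96549157373046875


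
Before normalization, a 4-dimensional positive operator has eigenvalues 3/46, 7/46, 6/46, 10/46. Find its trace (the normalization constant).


tr(M) = sum of eigenvalues
= 3/46 + 7/46 + 6/46 + 10/46
= 26/46
= 0.5652

0.5652


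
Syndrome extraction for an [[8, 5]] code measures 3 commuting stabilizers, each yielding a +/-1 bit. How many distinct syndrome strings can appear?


Each stabilizer generator gives a binary (+1 or -1) measurement outcome.
With 3 independent generators:
Total syndromes = 2^3
= 8

8


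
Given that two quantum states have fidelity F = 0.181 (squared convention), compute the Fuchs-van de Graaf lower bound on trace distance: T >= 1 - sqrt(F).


Fuchs-van de Graaf (squared-fidelity convention): 1 - sqrt(F) <= T <= sqrt(1 - F).
Lower bound: T >= 1 - sqrt(F)
sqrt(F) = sqrt(0.181) = 0.4254
T >= 1 - 0.4254
T >= 0.5746

0.5746


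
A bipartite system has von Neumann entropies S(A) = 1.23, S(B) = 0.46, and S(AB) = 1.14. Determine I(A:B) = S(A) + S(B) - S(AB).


I(A:B) = S(A) + S(B) - S(AB)
= 1.23 + 0.46 - 1.14
= 0.5500

0.5500


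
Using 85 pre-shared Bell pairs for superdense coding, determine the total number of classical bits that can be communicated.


Superdense coding allows 2 classical bits per shared entangled pair.
85 pair(s) -> 2 * 85 = 170 classical bits

170


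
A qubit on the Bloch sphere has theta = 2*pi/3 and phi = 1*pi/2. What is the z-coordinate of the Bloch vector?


theta = 2.0944, phi = 1.5708
r_z = cos(theta) = -0.5000

-0.5000


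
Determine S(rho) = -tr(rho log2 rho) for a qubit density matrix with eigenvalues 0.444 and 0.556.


S = -p*log2(p) - (1-p)*log2(1-p)
p = 0.4440, 1-p = 0.5560
= -0.4440 * log2(0.4440) - 0.5560 * log2(0.5560)
= -(-0.5201) - (-0.4708)
= 0.9909

0.9909


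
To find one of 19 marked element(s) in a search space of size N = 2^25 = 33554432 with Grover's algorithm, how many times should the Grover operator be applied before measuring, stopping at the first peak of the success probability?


After j Grover iterations the success probability is P(j) = sin^2((2j+1)*theta), where sin(theta) = sqrt(k/N).
N = 2^25 = 33554432, k = 19
sin(theta) = sqrt(k/N) = 0.0007524919437
theta = arcsin(sqrt(k/N)) = 0.0007524920147 rad
P(j) reaches its first maximum when (2j+1)*theta is as close as possible to pi/2, i.e. j = round(pi/(4*theta) - 1/2).
pi/(4*theta) - 1/2 = 1043.2296
(For comparison, the common estimate pi/4 * sqrt(N/k) = 1043.7297; the exact maximiser is used here.)
Optimal iterations = 1043

1043


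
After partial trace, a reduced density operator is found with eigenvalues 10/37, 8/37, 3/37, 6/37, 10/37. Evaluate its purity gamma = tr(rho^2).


tr(rho^2) = sum of eigenvalues squared
= (10/37)^2 + (8/37)^2 + (3/37)^2 + (6/37)^2 + (10/37)^2
= (100 + 64 + 9 + 36 + 100) / 1369
= 309/1369
= 0.2257

0.2257


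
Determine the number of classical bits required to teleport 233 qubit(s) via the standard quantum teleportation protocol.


Quantum teleportation requires 2 classical bits per qubit teleported.
233 qubit(s) -> 2 * 233 = 466 classical bits

466


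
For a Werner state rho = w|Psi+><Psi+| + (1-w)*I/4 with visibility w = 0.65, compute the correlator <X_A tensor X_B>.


|Psi+> = (|01> + |10>)/sqrt(2)
For the pure Bell state, <X_A X_B> = +1 (Bell-state Pauli correlator).
The maximally-mixed part I/4 has tr(I/4 * P tensor P) = 0 for any traceless Pauli P.
So <X_A X_B>_rho = w * (+1) + (1 - w) * 0
= 0.65 * (+1)
= 0.6500

0.6500


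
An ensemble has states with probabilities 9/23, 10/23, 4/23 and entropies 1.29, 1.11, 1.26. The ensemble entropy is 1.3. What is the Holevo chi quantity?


chi = S(rho) - sum_i p_i * S(rho_i)
Weighted entropy = 9/23 * 1.29 + 10/23 * 1.11 + 4/23 * 1.26
= 1.2065
chi = 1.3 - 1.2065
= 0.0935

0.0935


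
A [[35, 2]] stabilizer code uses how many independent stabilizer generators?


For an [[n,k]] stabilizer code:
Number of stabilizer generators = n - k
= 35 - 2
= 33

33


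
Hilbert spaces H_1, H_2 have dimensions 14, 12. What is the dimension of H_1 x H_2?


dim(H_1 x H_2) = 14 * 12
= 168

168


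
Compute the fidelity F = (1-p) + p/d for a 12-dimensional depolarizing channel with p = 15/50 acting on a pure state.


F = (1-p) + p/d
= (1 - 0.3000) + 0.3000/12
= 0.7000 + 0.0250
= 0.7250

0.7250


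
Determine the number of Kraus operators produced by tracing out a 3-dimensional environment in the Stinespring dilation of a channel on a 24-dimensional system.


Tracing out the environment in an orthonormal basis {|i>_E} gives Kraus operators K_i = <i|_E U |0>_E.
Number of Kraus operators = dim(H_env) = d_env
= 3

3


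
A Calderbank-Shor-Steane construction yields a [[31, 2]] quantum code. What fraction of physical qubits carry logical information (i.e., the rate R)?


Code rate R = k/n
= 2/31
= 0.0645

0.0645


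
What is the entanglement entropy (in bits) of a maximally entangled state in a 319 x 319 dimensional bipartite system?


For a maximally entangled state in d x d:
S = log2(d) = log2(319)
= 8.3174

8.3174


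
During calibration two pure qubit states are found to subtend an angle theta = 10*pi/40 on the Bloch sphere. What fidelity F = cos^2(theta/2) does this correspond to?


For states separated by angle theta on Bloch sphere:
F = cos^2(theta/2)
theta = 10*pi/40 = 0.7854
theta/2 = 0.3927
cos(theta/2) = 0.9239
F = 0.8536

0.8536


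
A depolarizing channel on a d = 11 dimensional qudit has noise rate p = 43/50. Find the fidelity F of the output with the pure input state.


F = (1-p) + p/d
= (1 - 0.8600) + 0.8600/11
= 0.1400 + 0.0782
= 0.2182

0.2182


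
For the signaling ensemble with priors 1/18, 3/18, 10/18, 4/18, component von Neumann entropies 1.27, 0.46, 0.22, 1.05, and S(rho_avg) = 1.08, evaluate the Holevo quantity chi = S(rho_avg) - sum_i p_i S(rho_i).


chi = S(rho) - sum_i p_i * S(rho_i)
Weighted entropy = 1/18 * 1.27 + 3/18 * 0.46 + 10/18 * 0.22 + 4/18 * 1.05
= 0.5028
chi = 1.08 - 0.5028
= 0.5772

0.5772


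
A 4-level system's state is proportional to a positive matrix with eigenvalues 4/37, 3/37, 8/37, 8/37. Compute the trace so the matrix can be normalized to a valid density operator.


tr(M) = sum of eigenvalues
= 4/37 + 3/37 + 8/37 + 8/37
= 23/37
= 0.6216

0.6216


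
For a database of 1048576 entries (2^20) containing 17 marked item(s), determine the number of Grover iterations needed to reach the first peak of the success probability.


After j Grover iterations the success probability is P(j) = sin^2((2j+1)*theta), where sin(theta) = sqrt(k/N).
N = 2^20 = 1048576, k = 17
sin(theta) = sqrt(k/N) = 0.004026470338
theta = arcsin(sqrt(k/N)) = 0.004026481217 rad
P(j) reaches its first maximum when (2j+1)*theta is as close as possible to pi/2, i.e. j = round(pi/(4*theta) - 1/2).
pi/(4*theta) - 1/2 = 194.5582
(For comparison, the common estimate pi/4 * sqrt(N/k) = 195.0587; the exact maximiser is used here.)
Optimal iterations = 195

195


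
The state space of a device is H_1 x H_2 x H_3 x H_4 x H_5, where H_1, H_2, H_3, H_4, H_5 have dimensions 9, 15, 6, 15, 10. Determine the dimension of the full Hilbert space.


dim(H_1 x H_2 x H_3 x H_4 x H_5) = 9 * 15 * 6 * 15 * 10
= 135 * 6 * 15 * 10
= 810 * 15 * 10
= 12150 * 10
= 121500

121500


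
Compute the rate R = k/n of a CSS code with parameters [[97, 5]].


Code rate R = k/n
= 5/97
= 0.0515

0.0515


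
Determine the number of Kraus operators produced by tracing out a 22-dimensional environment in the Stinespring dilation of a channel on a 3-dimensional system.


Tracing out the environment in an orthonormal basis {|i>_E} gives Kraus operators K_i = <i|_E U |0>_E.
Number of Kraus operators = dim(H_env) = d_env
= 22

22


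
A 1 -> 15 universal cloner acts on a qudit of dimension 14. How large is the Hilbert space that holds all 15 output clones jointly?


Output space = H^(tensor 15) where dim(H) = 14
dim = 14^15
= 196 (after 2 factors)
= 2744 (after 3 factors)
= 38416 (after 4 factors)
= 537824 (after 5 factors)
= 7529536 (after 6 factors)
= 105413504 (after 7 factors)
= 1475789056 (after 8 factors)
= 20661046784 (after 9 factors)
= 289254654976 (after 10 factors)
= 4049565169664 (after 11 factors)
= 56693912375296 (after 12 factors)
= 793714773254144 (after 13 factors)
= 11112006825558016 (after 14 factors)
= 155568095557812224 (after 15 factors)
= 155568095557812224

155568095557812224


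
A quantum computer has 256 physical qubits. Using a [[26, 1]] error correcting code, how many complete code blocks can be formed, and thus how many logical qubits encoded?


Each code block uses 26 physical qubits for 1 logical qubit(s).
Number of complete blocks = floor(256 / 26) = 9
Logical qubits = 9 * 1
= 9

9


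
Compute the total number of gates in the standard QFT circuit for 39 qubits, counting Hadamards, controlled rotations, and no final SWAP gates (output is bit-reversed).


Hadamard gates: 39
Controlled rotations: n*(n-1)/2 = 39*38/2 = 741
SWAP gates: 0 (omitted)
Total = 39 + 741
= 780

780


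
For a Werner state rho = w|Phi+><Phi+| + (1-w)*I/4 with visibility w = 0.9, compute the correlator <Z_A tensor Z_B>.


|Phi+> = (|00> + |11>)/sqrt(2)
For the pure Bell state, <Z_A Z_B> = +1 (Bell-state Pauli correlator).
The maximally-mixed part I/4 has tr(I/4 * P tensor P) = 0 for any traceless Pauli P.
So <Z_A Z_B>_rho = w * (+1) + (1 - w) * 0
= 0.9 * (+1)
= 0.9000

0.9000


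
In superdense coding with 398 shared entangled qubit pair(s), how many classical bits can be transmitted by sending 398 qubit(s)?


Superdense coding allows 2 classical bits per shared entangled pair.
398 pair(s) -> 2 * 398 = 796 classical bits

796


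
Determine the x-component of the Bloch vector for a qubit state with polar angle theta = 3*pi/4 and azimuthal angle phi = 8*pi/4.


theta = 2.3562, phi = 6.2832
r_x = sin(theta)*cos(phi) = 0.7071 * 1.0000
r_x = 0.7071

0.7071


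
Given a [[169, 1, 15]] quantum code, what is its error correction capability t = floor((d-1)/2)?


Code parameters: [[169, 1, 15]], distance d = 15.
Number of correctable errors = floor((d-1)/2)
= floor((15 - 1)/2)
= floor(14/2)
= 7

7


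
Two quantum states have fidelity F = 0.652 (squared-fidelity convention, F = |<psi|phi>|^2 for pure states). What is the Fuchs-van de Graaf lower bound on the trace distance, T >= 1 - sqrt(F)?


Fuchs-van de Graaf (squared-fidelity convention): 1 - sqrt(F) <= T <= sqrt(1 - F).
Lower bound: T >= 1 - sqrt(F)
sqrt(F) = sqrt(0.652) = 0.8075
T >= 1 - 0.8075
T >= 0.1925

0.1925


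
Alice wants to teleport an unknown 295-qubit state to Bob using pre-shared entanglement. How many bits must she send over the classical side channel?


Quantum teleportation requires 2 classical bits per qubit teleported.
295 qubit(s) -> 2 * 295 = 590 classical bits

590


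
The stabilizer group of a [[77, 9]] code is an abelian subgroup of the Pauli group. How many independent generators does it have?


For an [[n,k]] stabilizer code:
Number of stabilizer generators = n - k
= 77 - 9
= 68

68


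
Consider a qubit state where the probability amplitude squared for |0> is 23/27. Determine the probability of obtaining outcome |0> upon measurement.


|alpha|^2 = 23/27 = 0.8519
|beta|^2 = 1 - 23/27 = 4/27 = 0.1481
P(|0>) = |alpha|^2 = 0.8519

0.8519


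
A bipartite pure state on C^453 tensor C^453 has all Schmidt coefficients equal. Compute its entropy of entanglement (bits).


For a maximally entangled state in d x d:
S = log2(d) = log2(453)
= 8.8234

8.8234


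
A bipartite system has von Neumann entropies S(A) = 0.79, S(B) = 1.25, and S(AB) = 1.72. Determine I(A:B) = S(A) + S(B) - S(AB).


I(A:B) = S(A) + S(B) - S(AB)
= 0.79 + 1.25 - 1.72
= 0.3200

0.3200


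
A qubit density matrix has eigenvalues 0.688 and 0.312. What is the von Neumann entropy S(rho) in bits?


S = -p*log2(p) - (1-p)*log2(1-p)
p = 0.6880, 1-p = 0.3120
= -0.6880 * log2(0.6880) - 0.3120 * log2(0.3120)
= -(-0.3712) - (-0.5243)
= 0.8955

0.8955


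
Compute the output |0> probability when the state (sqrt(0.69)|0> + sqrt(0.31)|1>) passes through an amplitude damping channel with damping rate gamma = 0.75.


For amplitude damping with parameter gamma on state sqrt(a)|0> + sqrt(b)|1>:
alpha^2 = 0.69, beta^2 = 0.31
P(|0>) = alpha^2 + gamma * beta^2
= 0.69 + 0.75 * 0.31
= 0.69 + 0.2325
= 0.9225

0.9225


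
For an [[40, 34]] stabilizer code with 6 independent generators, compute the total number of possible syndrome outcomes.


Each stabilizer generator gives a binary (+1 or -1) measurement outcome.
With 6 independent generators:
Total syndromes = 2^6
= 64

64


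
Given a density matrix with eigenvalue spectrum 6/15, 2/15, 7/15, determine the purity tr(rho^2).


tr(rho^2) = sum of eigenvalues squared
= (6/15)^2 + (2/15)^2 + (7/15)^2
= (36 + 4 + 49) / 225
= 89/225
= 0.3956

0.3956


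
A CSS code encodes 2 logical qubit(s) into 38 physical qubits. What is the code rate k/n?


Code rate R = k/n
= 2/38
= 0.0526

0.0526


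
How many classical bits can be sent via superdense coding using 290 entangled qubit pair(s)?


Superdense coding allows 2 classical bits per shared entangled pair.
290 pair(s) -> 2 * 290 = 580 classical bits

580


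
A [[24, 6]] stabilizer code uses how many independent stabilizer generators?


For an [[n,k]] stabilizer code:
Number of stabilizer generators = n - k
= 24 - 6
= 18

18


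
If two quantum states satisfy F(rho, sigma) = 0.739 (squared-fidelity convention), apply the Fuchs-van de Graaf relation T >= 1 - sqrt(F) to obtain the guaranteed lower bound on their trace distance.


Fuchs-van de Graaf (squared-fidelity convention): 1 - sqrt(F) <= T <= sqrt(1 - F).
Lower bound: T >= 1 - sqrt(F)
sqrt(F) = sqrt(0.739) = 0.8597
T >= 1 - 0.8597
T >= 0.1403

0.1403


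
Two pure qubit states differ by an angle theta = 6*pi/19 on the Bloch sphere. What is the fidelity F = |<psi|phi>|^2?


For states separated by angle theta on Bloch sphere:
F = cos^2(theta/2)
theta = 6*pi/19 = 0.9921
theta/2 = 0.4960
cos(theta/2) = 0.8795
F = 0.7735

0.7735


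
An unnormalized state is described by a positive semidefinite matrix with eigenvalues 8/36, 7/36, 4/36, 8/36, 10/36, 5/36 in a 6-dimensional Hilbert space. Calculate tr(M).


tr(M) = sum of eigenvalues
= 8/36 + 7/36 + 4/36 + 8/36 + 10/36 + 5/36
= 42/36
= 1.1667

1.1667


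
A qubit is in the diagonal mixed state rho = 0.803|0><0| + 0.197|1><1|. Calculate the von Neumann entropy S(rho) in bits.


S = -p*log2(p) - (1-p)*log2(1-p)
p = 0.8030, 1-p = 0.1970
= -0.8030 * log2(0.8030) - 0.1970 * log2(0.1970)
= -(-0.2542) - (-0.4617)
= 0.7159

0.7159


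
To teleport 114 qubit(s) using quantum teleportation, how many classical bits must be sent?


Quantum teleportation requires 2 classical bits per qubit teleported.
114 qubit(s) -> 2 * 114 = 228 classical bits

228


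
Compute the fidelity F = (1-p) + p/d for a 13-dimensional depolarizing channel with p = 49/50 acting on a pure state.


F = (1-p) + p/d
= (1 - 0.9800) + 0.9800/13
= 0.0200 + 0.0754
= 0.0954

0.0954


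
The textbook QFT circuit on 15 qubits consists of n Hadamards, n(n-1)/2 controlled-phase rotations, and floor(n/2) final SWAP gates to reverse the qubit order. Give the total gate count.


Hadamard gates: 15
Controlled rotations: n*(n-1)/2 = 15*14/2 = 105
SWAP gates: floor(n/2) = floor(15/2) = 7
Total = 15 + 105 + 7
= 127

127


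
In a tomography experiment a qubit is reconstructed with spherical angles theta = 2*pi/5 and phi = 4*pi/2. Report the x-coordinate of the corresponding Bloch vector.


theta = 1.2566, phi = 6.2832
r_x = sin(theta)*cos(phi) = 0.9511 * 1.0000
r_x = 0.9511

0.9511


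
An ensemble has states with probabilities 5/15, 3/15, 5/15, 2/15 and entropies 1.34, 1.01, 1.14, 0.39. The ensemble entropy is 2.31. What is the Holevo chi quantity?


chi = S(rho) - sum_i p_i * S(rho_i)
Weighted entropy = 5/15 * 1.34 + 3/15 * 1.01 + 5/15 * 1.14 + 2/15 * 0.39
= 1.0807
chi = 2.31 - 1.0807
= 1.2293

1.2293


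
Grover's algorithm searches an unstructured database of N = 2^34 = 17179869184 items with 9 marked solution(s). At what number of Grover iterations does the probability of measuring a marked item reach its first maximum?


After j Grover iterations the success probability is P(j) = sin^2((2j+1)*theta), where sin(theta) = sqrt(k/N).
N = 2^34 = 17179869184, k = 9
sin(theta) = sqrt(k/N) = 2.288818359e-05
theta = arcsin(sqrt(k/N)) = 2.28881836e-05 rad
P(j) reaches its first maximum when (2j+1)*theta is as close as possible to pi/2, i.e. j = round(pi/(4*theta) - 1/2).
pi/(4*theta) - 1/2 = 34314.0694
(For comparison, the common estimate pi/4 * sqrt(N/k) = 34314.5694; the exact maximiser is used here.)
Optimal iterations = 34314

34314


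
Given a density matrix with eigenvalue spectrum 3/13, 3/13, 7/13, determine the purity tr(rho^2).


tr(rho^2) = sum of eigenvalues squared
= (3/13)^2 + (3/13)^2 + (7/13)^2
= (9 + 9 + 49) / 169
= 67/169
= 0.3964

0.3964


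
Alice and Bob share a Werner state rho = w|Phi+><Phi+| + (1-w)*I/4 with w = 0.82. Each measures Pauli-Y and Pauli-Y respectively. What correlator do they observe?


|Phi+> = (|00> + |11>)/sqrt(2)
For the pure Bell state, <Y_A Y_B> = -1 (Bell-state Pauli correlator).
The maximally-mixed part I/4 has tr(I/4 * P tensor P) = 0 for any traceless Pauli P.
So <Y_A Y_B>_rho = w * (-1) + (1 - w) * 0
= 0.82 * (-1)
= -0.8200

-0.8200


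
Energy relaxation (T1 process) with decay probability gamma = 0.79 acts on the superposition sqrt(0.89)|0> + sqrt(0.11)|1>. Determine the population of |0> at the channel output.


For amplitude damping with parameter gamma on state sqrt(a)|0> + sqrt(b)|1>:
alpha^2 = 0.89, beta^2 = 0.11
P(|0>) = alpha^2 + gamma * beta^2
= 0.89 + 0.79 * 0.11
= 0.89 + 0.0869
= 0.9769

0.9769


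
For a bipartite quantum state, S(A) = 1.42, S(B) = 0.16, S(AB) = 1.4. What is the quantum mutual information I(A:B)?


I(A:B) = S(A) + S(B) - S(AB)
= 1.42 + 0.16 - 1.4
= 0.1800

0.1800


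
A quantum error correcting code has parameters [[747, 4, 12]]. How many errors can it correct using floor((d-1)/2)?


Code parameters: [[747, 4, 12]], distance d = 12.
Number of correctable errors = floor((d-1)/2)
= floor((12 - 1)/2)
= floor(11/2)
= 5

5


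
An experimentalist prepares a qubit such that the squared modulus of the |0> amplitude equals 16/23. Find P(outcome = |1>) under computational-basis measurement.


|alpha|^2 = 16/23 = 0.6957
|beta|^2 = 1 - 16/23 = 7/23 = 0.3043
P(|1>) = |beta|^2 = 0.3043

0.3043


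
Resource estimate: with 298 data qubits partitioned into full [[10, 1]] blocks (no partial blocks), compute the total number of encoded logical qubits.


Each code block uses 10 physical qubits for 1 logical qubit(s).
Number of complete blocks = floor(298 / 10) = 29
Logical qubits = 29 * 1
= 29

29


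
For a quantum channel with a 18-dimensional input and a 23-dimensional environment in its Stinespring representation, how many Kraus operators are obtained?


Tracing out the environment in an orthonormal basis {|i>_E} gives Kraus operators K_i = <i|_E U |0>_E.
Number of Kraus operators = dim(H_env) = d_env
= 23

23


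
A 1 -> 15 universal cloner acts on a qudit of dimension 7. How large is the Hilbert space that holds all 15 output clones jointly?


Output space = H^(tensor 15) where dim(H) = 7
dim = 7^15
= 49 (after 2 factors)
= 343 (after 3 factors)
= 2401 (after 4 factors)
= 16807 (after 5 factors)
= 117649 (after 6 factors)
= 823543 (after 7 factors)
= 5764801 (after 8 factors)
= 40353607 (after 9 factors)
= 282475249 (after 10 factors)
= 1977326743 (after 11 factors)
= 13841287201 (after 12 factors)
= 96889010407 (after 13 factors)
= 678223072849 (after 14 factors)
= 4747561509943 (after 15 factors)
= 4747561509943

4747561509943


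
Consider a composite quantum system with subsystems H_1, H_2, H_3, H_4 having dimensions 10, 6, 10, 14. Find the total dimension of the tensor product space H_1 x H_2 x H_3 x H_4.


dim(H_1 x H_2 x H_3 x H_4) = 10 * 6 * 10 * 14
= 60 * 10 * 14
= 600 * 14
= 8400

8400


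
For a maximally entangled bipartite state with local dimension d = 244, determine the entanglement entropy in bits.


For a maximally entangled state in d x d:
S = log2(d) = log2(244)
= 7.9307

7.9307


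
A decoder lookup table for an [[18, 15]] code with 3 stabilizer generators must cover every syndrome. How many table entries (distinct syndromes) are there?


Each stabilizer generator gives a binary (+1 or -1) measurement outcome.
With 3 independent generators:
Total syndromes = 2^3
= 8

8


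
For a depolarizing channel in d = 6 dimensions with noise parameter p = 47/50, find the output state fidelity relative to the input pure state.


F = (1-p) + p/d
= (1 - 0.9400) + 0.9400/6
= 0.0600 + 0.1567
= 0.2167

0.2167


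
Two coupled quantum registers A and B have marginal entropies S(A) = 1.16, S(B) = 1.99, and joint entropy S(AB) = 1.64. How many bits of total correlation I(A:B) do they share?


I(A:B) = S(A) + S(B) - S(AB)
= 1.16 + 1.99 - 1.64
= 1.5100

1.5100


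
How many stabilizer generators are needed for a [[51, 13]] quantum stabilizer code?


For an [[n,k]] stabilizer code:
Number of stabilizer generators = n - k
= 51 - 13
= 38

38


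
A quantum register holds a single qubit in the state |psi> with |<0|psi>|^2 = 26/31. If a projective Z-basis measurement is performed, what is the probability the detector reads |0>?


|alpha|^2 = 26/31 = 0.8387
|beta|^2 = 1 - 26/31 = 5/31 = 0.1613
P(|0>) = |alpha|^2 = 0.8387

0.8387


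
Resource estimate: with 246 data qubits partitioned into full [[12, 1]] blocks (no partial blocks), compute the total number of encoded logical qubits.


Each code block uses 12 physical qubits for 1 logical qubit(s).
Number of complete blocks = floor(246 / 12) = 20
Logical qubits = 20 * 1
= 20

20


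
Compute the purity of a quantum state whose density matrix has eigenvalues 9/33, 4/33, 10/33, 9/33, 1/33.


tr(rho^2) = sum of eigenvalues squared
= (9/33)^2 + (4/33)^2 + (10/33)^2 + (9/33)^2 + (1/33)^2
= (81 + 16 + 100 + 81 + 1) / 1089
= 279/1089
= 0.2562

0.2562


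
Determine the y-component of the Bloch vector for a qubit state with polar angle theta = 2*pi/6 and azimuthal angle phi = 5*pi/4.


theta = 1.0472, phi = 3.9270
r_y = sin(theta)*sin(phi) = 0.8660 * -0.7071
r_y = -0.6124

-0.6124


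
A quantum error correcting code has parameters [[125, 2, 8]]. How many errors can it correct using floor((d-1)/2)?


Code parameters: [[125, 2, 8]], distance d = 8.
Number of correctable errors = floor((d-1)/2)
= floor((8 - 1)/2)
= floor(7/2)
= 3

3


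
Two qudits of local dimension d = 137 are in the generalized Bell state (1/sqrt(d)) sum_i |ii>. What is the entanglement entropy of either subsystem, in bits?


For a maximally entangled state in d x d:
S = log2(d) = log2(137)
= 7.0980

7.0980


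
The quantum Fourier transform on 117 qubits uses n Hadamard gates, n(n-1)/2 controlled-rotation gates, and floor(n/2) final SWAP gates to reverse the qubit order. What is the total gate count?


Hadamard gates: 117
Controlled rotations: n*(n-1)/2 = 117*116/2 = 6786
SWAP gates: floor(n/2) = floor(117/2) = 58
Total = 117 + 6786 + 58
= 6961

6961


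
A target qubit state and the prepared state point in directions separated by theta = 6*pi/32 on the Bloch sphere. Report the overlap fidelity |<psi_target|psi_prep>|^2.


For states separated by angle theta on Bloch sphere:
F = cos^2(theta/2)
theta = 6*pi/32 = 0.5890
theta/2 = 0.2945
cos(theta/2) = 0.9569
F = 0.9157

0.9157


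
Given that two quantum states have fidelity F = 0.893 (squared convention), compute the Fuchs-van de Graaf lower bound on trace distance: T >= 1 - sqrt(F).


Fuchs-van de Graaf (squared-fidelity convention): 1 - sqrt(F) <= T <= sqrt(1 - F).
Lower bound: T >= 1 - sqrt(F)
sqrt(F) = sqrt(0.893) = 0.9450
T >= 1 - 0.9450
T >= 0.0550

0.0550


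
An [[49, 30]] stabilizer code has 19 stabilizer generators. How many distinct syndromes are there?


Each stabilizer generator gives a binary (+1 or -1) measurement outcome.
With 19 independent generators:
Total syndromes = 2^19
= 524288

524288


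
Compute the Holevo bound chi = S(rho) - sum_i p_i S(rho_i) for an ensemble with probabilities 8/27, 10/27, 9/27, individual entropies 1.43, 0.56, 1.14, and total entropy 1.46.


chi = S(rho) - sum_i p_i * S(rho_i)
Weighted entropy = 8/27 * 1.43 + 10/27 * 0.56 + 9/27 * 1.14
= 1.0111
chi = 1.46 - 1.0111
= 0.4489

0.4489


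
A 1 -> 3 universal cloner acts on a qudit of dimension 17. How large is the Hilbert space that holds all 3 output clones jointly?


Output space = H^(tensor 3) where dim(H) = 17
dim = 17^3
= 289 (after 2 factors)
= 4913 (after 3 factors)
= 4913

4913


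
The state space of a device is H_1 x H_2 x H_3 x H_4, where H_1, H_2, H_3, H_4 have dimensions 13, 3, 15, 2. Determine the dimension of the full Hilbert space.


dim(H_1 x H_2 x H_3 x H_4) = 13 * 3 * 15 * 2
= 39 * 15 * 2
= 585 * 2
= 1170

1170


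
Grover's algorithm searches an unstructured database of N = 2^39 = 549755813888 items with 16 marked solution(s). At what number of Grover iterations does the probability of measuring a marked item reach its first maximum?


After j Grover iterations the success probability is P(j) = sin^2((2j+1)*theta), where sin(theta) = sqrt(k/N).
N = 2^39 = 549755813888, k = 16
sin(theta) = sqrt(k/N) = 5.394796609e-06
theta = arcsin(sqrt(k/N)) = 5.394796609e-06 rad
P(j) reaches its first maximum when (2j+1)*theta is as close as possible to pi/2, i.e. j = round(pi/(4*theta) - 1/2).
pi/(4*theta) - 1/2 = 145583.8881
(For comparison, the common estimate pi/4 * sqrt(N/k) = 145584.3881; the exact maximiser is used here.)
Optimal iterations = 145584

145584


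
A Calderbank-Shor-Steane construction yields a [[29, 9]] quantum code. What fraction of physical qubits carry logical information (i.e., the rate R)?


Code rate R = k/n
= 9/29
= 0.3103

0.3103


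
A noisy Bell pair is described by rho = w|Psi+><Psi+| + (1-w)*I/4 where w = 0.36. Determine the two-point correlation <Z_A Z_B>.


|Psi+> = (|01> + |10>)/sqrt(2)
For the pure Bell state, <Z_A Z_B> = -1 (Bell-state Pauli correlator).
The maximally-mixed part I/4 has tr(I/4 * P tensor P) = 0 for any traceless Pauli P.
So <Z_A Z_B>_rho = w * (-1) + (1 - w) * 0
= 0.36 * (-1)
= -0.3600

-0.3600


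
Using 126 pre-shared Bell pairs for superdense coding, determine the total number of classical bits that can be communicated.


Superdense coding allows 2 classical bits per shared entangled pair.
126 pair(s) -> 2 * 126 = 252 classical bits

252


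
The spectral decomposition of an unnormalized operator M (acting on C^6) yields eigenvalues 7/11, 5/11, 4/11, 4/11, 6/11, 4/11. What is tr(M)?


tr(M) = sum of eigenvalues
= 7/11 + 5/11 + 4/11 + 4/11 + 6/11 + 4/11
= 30/11
= 2.7273

2.7273


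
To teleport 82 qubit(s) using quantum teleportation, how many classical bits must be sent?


Quantum teleportation requires 2 classical bits per qubit teleported.
82 qubit(s) -> 2 * 82 = 164 classical bits

164


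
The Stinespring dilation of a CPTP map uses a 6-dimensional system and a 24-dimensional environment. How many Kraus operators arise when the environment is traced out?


Tracing out the environment in an orthonormal basis {|i>_E} gives Kraus operators K_i = <i|_E U |0>_E.
Number of Kraus operators = dim(H_env) = d_env
= 24

24


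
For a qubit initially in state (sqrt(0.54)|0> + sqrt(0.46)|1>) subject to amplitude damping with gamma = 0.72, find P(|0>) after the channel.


For amplitude damping with parameter gamma on state sqrt(a)|0> + sqrt(b)|1>:
alpha^2 = 0.54, beta^2 = 0.46
P(|0>) = alpha^2 + gamma * beta^2
= 0.54 + 0.72 * 0.46
= 0.54 + 0.3312
= 0.8712

0.8712


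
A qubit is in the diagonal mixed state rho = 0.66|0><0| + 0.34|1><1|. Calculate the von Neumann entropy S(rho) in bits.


S = -p*log2(p) - (1-p)*log2(1-p)
p = 0.6600, 1-p = 0.3400
= -0.6600 * log2(0.6600) - 0.3400 * log2(0.3400)
= -(-0.3956) - (-0.5292)
= 0.9248

0.9248


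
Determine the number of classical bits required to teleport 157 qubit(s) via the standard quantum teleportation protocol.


Quantum teleportation requires 2 classical bits per qubit teleported.
157 qubit(s) -> 2 * 157 = 314 classical bits

314


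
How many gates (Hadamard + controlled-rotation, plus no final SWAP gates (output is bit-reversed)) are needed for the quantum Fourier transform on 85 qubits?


Hadamard gates: 85
Controlled rotations: n*(n-1)/2 = 85*84/2 = 3570
SWAP gates: 0 (omitted)
Total = 85 + 3570
= 3655

3655


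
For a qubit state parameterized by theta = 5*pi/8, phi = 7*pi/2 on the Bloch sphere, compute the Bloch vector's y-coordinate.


theta = 1.9635, phi = 10.9956
r_y = sin(theta)*sin(phi) = 0.9239 * -1.0000
r_y = -0.9239

-0.9239


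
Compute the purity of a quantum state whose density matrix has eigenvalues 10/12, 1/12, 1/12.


tr(rho^2) = sum of eigenvalues squared
= (10/12)^2 + (1/12)^2 + (1/12)^2
= (100 + 1 + 1) / 144
= 102/144
= 0.7083

0.7083


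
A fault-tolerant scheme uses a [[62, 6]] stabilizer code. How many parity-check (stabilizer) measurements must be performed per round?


For an [[n,k]] stabilizer code:
Number of stabilizer generators = n - k
= 62 - 6
= 56

56


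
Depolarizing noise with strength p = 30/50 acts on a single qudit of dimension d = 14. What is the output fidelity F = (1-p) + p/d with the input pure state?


F = (1-p) + p/d
= (1 - 0.6000) + 0.6000/14
= 0.4000 + 0.0429
= 0.4429

0.4429


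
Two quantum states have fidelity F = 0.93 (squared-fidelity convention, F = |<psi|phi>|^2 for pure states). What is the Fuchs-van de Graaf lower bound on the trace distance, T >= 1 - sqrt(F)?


Fuchs-van de Graaf (squared-fidelity convention): 1 - sqrt(F) <= T <= sqrt(1 - F).
Lower bound: T >= 1 - sqrt(F)
sqrt(F) = sqrt(0.93) = 0.9644
T >= 1 - 0.9644
T >= 0.0356

0.0356


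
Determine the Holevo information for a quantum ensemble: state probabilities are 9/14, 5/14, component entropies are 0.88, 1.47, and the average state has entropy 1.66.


chi = S(rho) - sum_i p_i * S(rho_i)
Weighted entropy = 9/14 * 0.88 + 5/14 * 1.47
= 1.0907
chi = 1.66 - 1.0907
= 0.5693

0.5693


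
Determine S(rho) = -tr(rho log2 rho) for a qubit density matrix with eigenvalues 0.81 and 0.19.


S = -p*log2(p) - (1-p)*log2(1-p)
p = 0.8100, 1-p = 0.1900
= -0.8100 * log2(0.8100) - 0.1900 * log2(0.1900)
= -(-0.2462) - (-0.4552)
= 0.7015

0.7015


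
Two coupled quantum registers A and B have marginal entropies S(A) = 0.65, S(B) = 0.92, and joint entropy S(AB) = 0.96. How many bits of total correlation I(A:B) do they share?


I(A:B) = S(A) + S(B) - S(AB)
= 0.65 + 0.92 - 0.96
= 0.6100

0.6100


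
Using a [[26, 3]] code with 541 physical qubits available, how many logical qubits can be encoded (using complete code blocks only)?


Each code block uses 26 physical qubits for 3 logical qubit(s).
Number of complete blocks = floor(541 / 26) = 20
Logical qubits = 20 * 3
= 60

60
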